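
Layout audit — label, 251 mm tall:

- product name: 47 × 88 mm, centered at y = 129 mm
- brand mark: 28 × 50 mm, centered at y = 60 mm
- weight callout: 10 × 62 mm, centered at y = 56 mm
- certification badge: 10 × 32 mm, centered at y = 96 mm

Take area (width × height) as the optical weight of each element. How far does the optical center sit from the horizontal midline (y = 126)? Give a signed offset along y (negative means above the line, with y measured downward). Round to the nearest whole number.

≈ -21 mm

Taking area as weight: product name 47·88 = 4136, brand mark 28·50 = 1400, weight callout 10·62 = 620, certification badge 10·32 = 320. Sum 6476.
y: (4136·129 + 1400·60 + 620·56 + 320·96) / 6476 = 682984 / 6476 ≈ 105.46
Offset from y = 126: 105.46 − 126 ≈ -20.54.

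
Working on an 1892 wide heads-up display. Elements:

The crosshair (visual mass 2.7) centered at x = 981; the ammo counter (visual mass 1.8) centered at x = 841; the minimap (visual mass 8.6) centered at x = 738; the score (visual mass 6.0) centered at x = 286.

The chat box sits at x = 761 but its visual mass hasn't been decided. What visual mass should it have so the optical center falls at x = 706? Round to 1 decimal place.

Existing Σw = 19.1 (2.7 + 1.8 + 8.6 + 6.0); existing moment 2.7·981 + 1.8·841 + 8.6·738 + 6.0·286 = 12225.3.
For the centroid to hit 706: (12225.3 + w·761) / (19.1 + w) = 706.
Rearranging, w·(761 − 706) = 706·19.1 − 12225.3 = 1259.3, so w ≈ 1259.3/55 = 22.90.

w ≈ 22.9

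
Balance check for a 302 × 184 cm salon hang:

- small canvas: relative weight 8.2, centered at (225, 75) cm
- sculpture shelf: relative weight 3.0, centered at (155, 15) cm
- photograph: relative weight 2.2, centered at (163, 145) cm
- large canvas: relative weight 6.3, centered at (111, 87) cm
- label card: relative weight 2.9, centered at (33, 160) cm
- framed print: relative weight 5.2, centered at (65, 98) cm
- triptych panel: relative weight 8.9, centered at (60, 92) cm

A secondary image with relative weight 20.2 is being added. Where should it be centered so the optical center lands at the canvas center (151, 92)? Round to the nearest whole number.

(211, 95)

New total weight: (8.2 + 3.0 + 2.2 + 6.3 + 2.9 + 5.2 + 8.9) + 20.2 = 56.9.
x: target moment 56.9×151 = 8591.9; current 8.2·225 + 3.0·155 + 2.2·163 + 6.3·111 + 2.9·33 + 5.2·65 + 8.9·60 = 4335.6; the secondary image supplies 4256.3, so x = 4256.3/20.2 ≈ 210.71.
y: target moment 56.9×92 = 5234.8; current 8.2·75 + 3.0·15 + 2.2·145 + 6.3·87 + 2.9·160 + 5.2·98 + 8.9·92 = 3319.5; the secondary image supplies 1915.3, so y = 1915.3/20.2 ≈ 94.82.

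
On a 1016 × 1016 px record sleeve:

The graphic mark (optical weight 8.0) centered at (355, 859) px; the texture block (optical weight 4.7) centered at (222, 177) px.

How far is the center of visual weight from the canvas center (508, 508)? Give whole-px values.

Total weight = 8.0 + 4.7 = 12.7.
x-moment: 8.0·355 + 4.7·222 = 3883.4; centroid 3883.4/12.7 ≈ 305.78.
y-moment: 8.0·859 + 4.7·177 = 7703.9; centroid 7703.9/12.7 ≈ 606.61.
From (508, 508): dx = -202.22, dy = 98.61, so the distance is √(dx²+dy²) ≈ 224.98.

≈ 225 px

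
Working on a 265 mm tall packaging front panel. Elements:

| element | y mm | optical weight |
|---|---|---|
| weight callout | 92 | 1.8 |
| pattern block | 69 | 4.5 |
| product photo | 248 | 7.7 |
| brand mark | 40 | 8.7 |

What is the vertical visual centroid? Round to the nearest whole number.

Total weight = 1.8 + 4.5 + 7.7 + 8.7 = 22.7.
y: (1.8·92 + 4.5·69 + 7.7·248 + 8.7·40) / 22.7 = 2733.7 / 22.7 ≈ 120.43

y ≈ 120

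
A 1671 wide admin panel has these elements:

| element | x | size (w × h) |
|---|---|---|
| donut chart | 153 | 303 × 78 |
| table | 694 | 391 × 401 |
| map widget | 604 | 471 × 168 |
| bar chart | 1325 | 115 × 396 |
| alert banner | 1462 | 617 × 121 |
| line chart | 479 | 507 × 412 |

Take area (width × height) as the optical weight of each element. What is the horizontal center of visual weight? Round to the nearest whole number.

Areas → weights: donut chart 303·78 = 23634, table 391·401 = 156791, map widget 471·168 = 79128, bar chart 115·396 = 45540, alert banner 617·121 = 74657, line chart 507·412 = 208884; Σw = 588634.
x: (23634·153 + 156791·694 + 79128·604 + 45540·1325 + 74657·1462 + 208884·479) / 588634 = 429766738 / 588634 ≈ 730.11

x ≈ 730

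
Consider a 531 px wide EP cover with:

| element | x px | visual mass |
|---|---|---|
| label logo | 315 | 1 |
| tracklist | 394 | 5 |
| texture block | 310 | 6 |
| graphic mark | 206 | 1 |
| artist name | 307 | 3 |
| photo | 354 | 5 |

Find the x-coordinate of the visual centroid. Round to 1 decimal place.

Total weight = 1 + 5 + 6 + 1 + 3 + 5 = 21.
Σw·x = 1·315 + 5·394 + 6·310 + 1·206 + 3·307 + 5·354 = 7042, so x̄ = 7042/21 ≈ 335.33.

x ≈ 335.3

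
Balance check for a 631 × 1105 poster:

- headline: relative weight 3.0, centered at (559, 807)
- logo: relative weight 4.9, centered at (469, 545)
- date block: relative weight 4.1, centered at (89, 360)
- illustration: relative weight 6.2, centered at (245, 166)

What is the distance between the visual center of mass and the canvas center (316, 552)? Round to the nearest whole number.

≈ 135

Total weight = 3.0 + 4.9 + 4.1 + 6.2 = 18.2.
Σw·x = 3.0·559 + 4.9·469 + 4.1·89 + 6.2·245 = 5859.0, so x̄ = 5859.0/18.2 ≈ 321.92.
Σw·y = 3.0·807 + 4.9·545 + 4.1·360 + 6.2·166 = 7596.7, so ȳ = 7596.7/18.2 ≈ 417.40.
Relative to (316, 552): Δ = (5.92, -134.60); |Δ| = √(5.92² + -134.60²) ≈ 134.73.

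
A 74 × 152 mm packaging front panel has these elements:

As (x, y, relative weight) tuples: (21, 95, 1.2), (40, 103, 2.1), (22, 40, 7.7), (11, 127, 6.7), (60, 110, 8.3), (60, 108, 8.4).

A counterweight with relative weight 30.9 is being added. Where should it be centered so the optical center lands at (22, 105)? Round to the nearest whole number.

After adding the counterweight, total weight = 1.2 + 2.1 + 7.7 + 6.7 + 8.3 + 8.4 + 30.9 = 65.3.
x: need Σw·x = 65.3·22 = 1436.6. Existing = 1.2·21 + 2.1·40 + 7.7·22 + 6.7·11 + 8.3·60 + 8.4·60 = 1354.3. Remainder 82.3 / 30.9 ≈ 2.66.
y: need Σw·y = 65.3·105 = 6856.5. Existing = 1.2·95 + 2.1·103 + 7.7·40 + 6.7·127 + 8.3·110 + 8.4·108 = 3309.4. Remainder 3547.1 / 30.9 ≈ 114.79.

(3, 115)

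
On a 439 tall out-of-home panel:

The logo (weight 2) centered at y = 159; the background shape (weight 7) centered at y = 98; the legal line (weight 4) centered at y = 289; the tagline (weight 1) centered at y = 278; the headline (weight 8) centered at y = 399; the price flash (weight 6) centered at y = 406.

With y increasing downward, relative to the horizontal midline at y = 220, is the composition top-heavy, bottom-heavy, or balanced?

Σw = 2 + 7 + 4 + 1 + 8 + 6 = 28.
y: (2·159 + 7·98 + 4·289 + 1·278 + 8·399 + 6·406) / 28 = 8066 / 28 ≈ 288.07
288.1 lies below (larger y than) the midline 220, so the layout is bottom-heavy.

bottom-heavy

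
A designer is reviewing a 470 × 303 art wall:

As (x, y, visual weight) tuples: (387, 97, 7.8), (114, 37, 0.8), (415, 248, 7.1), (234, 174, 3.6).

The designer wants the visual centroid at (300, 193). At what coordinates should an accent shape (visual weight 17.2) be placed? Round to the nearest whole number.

(236, 225)

After adding the accent shape, total weight = 7.8 + 0.8 + 7.1 + 3.6 + 17.2 = 36.5.
Along x: (6898.7 + 17.2·x) / 36.5 = 300 (existing moment 7.8·387 + 0.8·114 + 7.1·415 + 3.6·234 = 6898.7) ⇒ x = (10950.0 − 6898.7) / 17.2 ≈ 235.54.
Along y: (3173.4 + 17.2·y) / 36.5 = 193 (existing moment 7.8·97 + 0.8·37 + 7.1·248 + 3.6·174 = 3173.4) ⇒ y = (7044.5 − 3173.4) / 17.2 ≈ 225.06.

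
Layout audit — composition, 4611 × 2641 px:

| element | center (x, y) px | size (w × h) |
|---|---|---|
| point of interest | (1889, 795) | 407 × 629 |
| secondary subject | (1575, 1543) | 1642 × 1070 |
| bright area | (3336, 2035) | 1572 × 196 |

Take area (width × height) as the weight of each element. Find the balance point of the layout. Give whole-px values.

Areas → weights: point of interest 407·629 = 256003, secondary subject 1642·1070 = 1756940, bright area 1572·196 = 308112; Σw = 2321055.
Σw·x = 256003·1889 + 1756940·1575 + 308112·3336 = 4278631799, so x̄ = 4278631799/2321055 ≈ 1843.40.
Σw·y = 256003·795 + 1756940·1543 + 308112·2035 = 3541488725, so ȳ = 3541488725/2321055 ≈ 1525.81.

(1843, 1526)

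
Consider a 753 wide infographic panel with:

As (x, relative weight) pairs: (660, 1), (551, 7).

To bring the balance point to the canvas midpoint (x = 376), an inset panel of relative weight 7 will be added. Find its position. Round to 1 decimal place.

x ≈ 160.4

With the inset panel, Σw becomes 1 + 7 + 7 = 15.
Along x: (4517 + 7·x) / 15 = 376 (existing moment 1·660 + 7·551 = 4517) ⇒ x = (5640 − 4517) / 7 ≈ 160.43.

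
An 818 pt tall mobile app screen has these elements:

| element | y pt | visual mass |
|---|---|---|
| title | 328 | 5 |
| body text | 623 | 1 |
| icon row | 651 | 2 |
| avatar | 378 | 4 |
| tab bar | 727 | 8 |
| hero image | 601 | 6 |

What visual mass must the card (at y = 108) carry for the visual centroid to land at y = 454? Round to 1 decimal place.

Existing Σw = 26 (5 + 1 + 2 + 4 + 8 + 6); existing moment 5·328 + 1·623 + 2·651 + 4·378 + 8·727 + 6·601 = 14499.
For the centroid to hit 454: (14499 + w·108) / (26 + w) = 454.
Solving: w = (454·26 − 14499) / (108 − 454) = -2695 / -346 ≈ 7.79.

w ≈ 7.8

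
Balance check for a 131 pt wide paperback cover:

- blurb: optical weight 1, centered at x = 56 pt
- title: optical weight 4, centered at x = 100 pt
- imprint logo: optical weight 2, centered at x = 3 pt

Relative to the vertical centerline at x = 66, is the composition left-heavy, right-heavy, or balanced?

balanced

Σw = 1 + 4 + 2 = 7.
x-moment: 1·56 + 4·100 + 2·3 = 462; centroid 462/7 ≈ 66.00.
That equals the midline 66 — balanced.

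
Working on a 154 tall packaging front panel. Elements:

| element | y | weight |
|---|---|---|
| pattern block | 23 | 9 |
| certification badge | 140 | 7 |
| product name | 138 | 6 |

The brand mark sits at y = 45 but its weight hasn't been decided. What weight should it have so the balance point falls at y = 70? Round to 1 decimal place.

w ≈ 19.0

Fixed elements: Σw = 9 + 7 + 6 = 22, Σw·y = 9·23 + 7·140 + 6·138 = 2015.
Set Σw·y/Σw = 70: (2015 + 45w) = 70·(22 + w).
Solving: w = (70·22 − 2015) / (45 − 70) = -475 / -25 ≈ 19.00.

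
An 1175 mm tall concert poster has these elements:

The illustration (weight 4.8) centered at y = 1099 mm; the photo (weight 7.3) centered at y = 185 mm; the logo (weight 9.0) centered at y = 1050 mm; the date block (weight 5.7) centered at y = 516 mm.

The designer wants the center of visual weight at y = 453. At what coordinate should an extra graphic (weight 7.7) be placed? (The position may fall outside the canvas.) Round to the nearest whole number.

After adding the extra graphic, total weight = 4.8 + 7.3 + 9.0 + 5.7 + 7.7 = 34.5.
Along y: (19016.9 + 7.7·y) / 34.5 = 453 (existing moment 4.8·1099 + 7.3·185 + 9.0·1050 + 5.7·516 = 19016.9) ⇒ y = (15628.5 − 19016.9) / 7.7 ≈ -440.05.

y ≈ -440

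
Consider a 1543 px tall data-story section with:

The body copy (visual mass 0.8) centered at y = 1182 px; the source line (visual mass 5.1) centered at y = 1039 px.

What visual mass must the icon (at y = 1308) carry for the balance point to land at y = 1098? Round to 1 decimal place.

w ≈ 1.1

Fixed elements: Σw = 0.8 + 5.1 = 5.9, Σw·y = 0.8·1182 + 5.1·1039 = 6244.5.
For the centroid to hit 1098: (6244.5 + w·1308) / (5.9 + w) = 1098.
So w = (1098·5.9 − 6244.5)/(1308 − 1098) = 233.7/210 ≈ 1.11.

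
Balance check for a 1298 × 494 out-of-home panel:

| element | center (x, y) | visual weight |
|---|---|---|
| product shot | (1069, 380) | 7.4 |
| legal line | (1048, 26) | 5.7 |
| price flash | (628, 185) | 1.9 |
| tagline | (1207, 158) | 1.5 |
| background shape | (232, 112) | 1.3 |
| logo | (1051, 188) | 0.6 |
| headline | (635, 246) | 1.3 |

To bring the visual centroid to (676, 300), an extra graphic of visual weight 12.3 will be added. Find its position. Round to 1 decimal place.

(242.8, 445.0)

New total weight: (7.4 + 5.7 + 1.9 + 1.5 + 1.3 + 0.6 + 1.3) + 12.3 = 32.0.
x: target moment 32.0×676 = 21632.0; current 7.4·1069 + 5.7·1048 + 1.9·628 + 1.5·1207 + 1.3·232 + 0.6·1051 + 1.3·635 = 18645.6; the extra graphic supplies 2986.4, so x = 2986.4/12.3 ≈ 242.80.
y: target moment 32.0×300 = 9600.0; current 7.4·380 + 5.7·26 + 1.9·185 + 1.5·158 + 1.3·112 + 0.6·188 + 1.3·246 = 4126.9; the extra graphic supplies 5473.1, so y = 5473.1/12.3 ≈ 444.97.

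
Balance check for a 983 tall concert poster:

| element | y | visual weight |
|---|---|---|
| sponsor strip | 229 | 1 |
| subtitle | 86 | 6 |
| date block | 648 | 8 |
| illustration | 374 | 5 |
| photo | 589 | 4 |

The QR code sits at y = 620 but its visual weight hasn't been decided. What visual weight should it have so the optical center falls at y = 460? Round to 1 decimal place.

w ≈ 5.5

Known weights sum to 1 + 6 + 8 + 5 + 4 = 24; their moment is 1·229 + 6·86 + 8·648 + 5·374 + 4·589 = 10155.
For the centroid to hit 460: (10155 + w·620) / (24 + w) = 460.
So w = (460·24 − 10155)/(620 − 460) = 885/160 ≈ 5.53.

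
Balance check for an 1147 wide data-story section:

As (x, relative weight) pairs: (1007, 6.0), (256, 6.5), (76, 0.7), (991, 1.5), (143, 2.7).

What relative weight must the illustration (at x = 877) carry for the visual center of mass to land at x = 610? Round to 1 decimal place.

Known weights sum to 6.0 + 6.5 + 0.7 + 1.5 + 2.7 = 17.4; their moment is 6.0·1007 + 6.5·256 + 0.7·76 + 1.5·991 + 2.7·143 = 9631.8.
Balance at x = 610 requires (9631.8 + w·877) / (17.4 + w) = 610.
Rearranging, w·(877 − 610) = 610·17.4 − 9631.8 = 982.2, so w ≈ 982.2/267 = 3.68.

w ≈ 3.7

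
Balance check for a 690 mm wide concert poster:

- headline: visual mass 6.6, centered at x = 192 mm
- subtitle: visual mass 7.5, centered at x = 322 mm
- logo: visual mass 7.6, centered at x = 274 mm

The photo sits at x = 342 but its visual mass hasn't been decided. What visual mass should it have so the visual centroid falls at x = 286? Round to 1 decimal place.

Known weights sum to 6.6 + 7.5 + 7.6 = 21.7; their moment is 6.6·192 + 7.5·322 + 7.6·274 = 5764.6.
Set Σw·x/Σw = 286: (5764.6 + 342w) = 286·(21.7 + w).
So w = (286·21.7 − 5764.6)/(342 − 286) = 441.6/56 ≈ 7.89.

w ≈ 7.9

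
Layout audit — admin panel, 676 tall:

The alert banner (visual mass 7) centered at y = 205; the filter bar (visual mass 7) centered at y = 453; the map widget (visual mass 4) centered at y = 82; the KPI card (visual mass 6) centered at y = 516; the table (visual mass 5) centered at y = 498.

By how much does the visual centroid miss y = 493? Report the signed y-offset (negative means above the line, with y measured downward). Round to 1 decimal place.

≈ -130.2

Weights sum to 7 + 7 + 4 + 6 + 5 = 29.
Σw·y = 7·205 + 7·453 + 4·82 + 6·516 + 5·498 = 10520, so ȳ = 10520/29 ≈ 362.76.
Offset from y = 493: 362.76 − 493 ≈ -130.24.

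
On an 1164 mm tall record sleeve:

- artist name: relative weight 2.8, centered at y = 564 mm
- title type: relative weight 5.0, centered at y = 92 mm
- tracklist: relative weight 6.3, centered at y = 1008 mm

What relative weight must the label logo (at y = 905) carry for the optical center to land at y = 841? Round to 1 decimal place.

Fixed elements: Σw = 2.8 + 5.0 + 6.3 = 14.1, Σw·y = 2.8·564 + 5.0·92 + 6.3·1008 = 8389.6.
Set Σw·y/Σw = 841: (8389.6 + 905w) = 841·(14.1 + w).
Solving: w = (841·14.1 − 8389.6) / (905 − 841) = 3468.5 / 64 ≈ 54.20.

w ≈ 54.2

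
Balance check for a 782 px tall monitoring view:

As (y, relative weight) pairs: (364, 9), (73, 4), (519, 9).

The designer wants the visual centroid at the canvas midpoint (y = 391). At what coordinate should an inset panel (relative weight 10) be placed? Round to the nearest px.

New total weight: (9 + 4 + 9) + 10 = 32.
y: need Σw·y = 32·391 = 12512. Existing = 9·364 + 4·73 + 9·519 = 8239. Remainder 4273 / 10 ≈ 427.30.

y ≈ 427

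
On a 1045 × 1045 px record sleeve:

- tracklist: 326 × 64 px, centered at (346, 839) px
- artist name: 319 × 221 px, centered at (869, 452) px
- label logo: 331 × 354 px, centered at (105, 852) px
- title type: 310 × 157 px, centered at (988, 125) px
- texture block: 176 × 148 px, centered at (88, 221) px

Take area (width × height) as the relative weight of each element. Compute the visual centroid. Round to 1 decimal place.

Taking area as weight: tracklist 326·64 = 20864, artist name 319·221 = 70499, label logo 331·354 = 117174, title type 310·157 = 48670, texture block 176·148 = 26048. Sum 283255.
Σw·x = 20864·346 + 70499·869 + 117174·105 + 48670·988 + 26048·88 = 131164029, so x̄ = 131164029/283255 ≈ 463.06.
Σw·y = 20864·839 + 70499·452 + 117174·852 + 48670·125 + 26048·221 = 161043050, so ȳ = 161043050/283255 ≈ 568.54.

(463.1, 568.5)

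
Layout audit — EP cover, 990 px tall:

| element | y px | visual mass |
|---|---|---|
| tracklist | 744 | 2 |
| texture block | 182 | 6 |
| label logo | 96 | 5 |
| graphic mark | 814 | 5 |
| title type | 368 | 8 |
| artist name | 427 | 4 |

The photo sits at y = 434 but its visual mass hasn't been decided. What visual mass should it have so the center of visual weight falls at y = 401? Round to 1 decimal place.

Fixed elements: Σw = 2 + 6 + 5 + 5 + 8 + 4 = 30, Σw·y = 2·744 + 6·182 + 5·96 + 5·814 + 8·368 + 4·427 = 11782.
For the centroid to hit 401: (11782 + w·434) / (30 + w) = 401.
Rearranging, w·(434 − 401) = 401·30 − 11782 = 248, so w ≈ 248/33 = 7.52.

w ≈ 7.5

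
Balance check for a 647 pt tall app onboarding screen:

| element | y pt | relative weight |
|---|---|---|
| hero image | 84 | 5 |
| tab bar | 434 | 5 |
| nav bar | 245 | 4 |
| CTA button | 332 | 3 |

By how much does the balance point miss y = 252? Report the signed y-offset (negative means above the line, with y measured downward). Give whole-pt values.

Σw = 5 + 5 + 4 + 3 = 17.
Σw·y = 5·84 + 5·434 + 4·245 + 3·332 = 4566, so ȳ = 4566/17 ≈ 268.59.
Difference: 268.59 − 252 ≈ 16.59.

≈ 17 pt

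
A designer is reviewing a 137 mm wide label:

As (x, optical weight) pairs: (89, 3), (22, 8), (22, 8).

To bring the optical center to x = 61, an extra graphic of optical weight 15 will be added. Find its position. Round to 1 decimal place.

New total weight: (3 + 8 + 8) + 15 = 34.
Along x: (619 + 15·x) / 34 = 61 (existing moment 3·89 + 8·22 + 8·22 = 619) ⇒ x = (2074 − 619) / 15 ≈ 97.00.

x ≈ 97.0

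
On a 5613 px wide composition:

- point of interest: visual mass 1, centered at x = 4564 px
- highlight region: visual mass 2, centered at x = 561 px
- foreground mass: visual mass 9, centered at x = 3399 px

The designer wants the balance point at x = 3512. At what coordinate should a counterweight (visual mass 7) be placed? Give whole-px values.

New total weight: (1 + 2 + 9) + 7 = 19.
x: need Σw·x = 19·3512 = 66728. Existing = 1·4564 + 2·561 + 9·3399 = 36277. Remainder 30451 / 7 ≈ 4350.14.

x ≈ 4350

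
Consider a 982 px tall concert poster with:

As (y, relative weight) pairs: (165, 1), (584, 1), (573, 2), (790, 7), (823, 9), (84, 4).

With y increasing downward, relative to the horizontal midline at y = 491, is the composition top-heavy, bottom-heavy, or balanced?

Total weight = 1 + 1 + 2 + 7 + 9 + 4 = 24.
y: moment 15168 / weight 24 ≈ 632.00
632.0 vs midline 491 → bottom-heavy.

bottom-heavy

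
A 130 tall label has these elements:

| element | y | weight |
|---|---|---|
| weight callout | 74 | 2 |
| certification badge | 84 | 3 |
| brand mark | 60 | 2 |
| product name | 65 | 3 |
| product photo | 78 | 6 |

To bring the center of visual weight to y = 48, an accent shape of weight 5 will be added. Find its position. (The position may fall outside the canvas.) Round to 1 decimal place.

With the accent shape, Σw becomes 2 + 3 + 2 + 3 + 6 + 5 = 21.
Along y: (1183 + 5·y) / 21 = 48 (existing moment 2·74 + 3·84 + 2·60 + 3·65 + 6·78 = 1183) ⇒ y = (1008 − 1183) / 5 ≈ -35.00.

y ≈ -35.0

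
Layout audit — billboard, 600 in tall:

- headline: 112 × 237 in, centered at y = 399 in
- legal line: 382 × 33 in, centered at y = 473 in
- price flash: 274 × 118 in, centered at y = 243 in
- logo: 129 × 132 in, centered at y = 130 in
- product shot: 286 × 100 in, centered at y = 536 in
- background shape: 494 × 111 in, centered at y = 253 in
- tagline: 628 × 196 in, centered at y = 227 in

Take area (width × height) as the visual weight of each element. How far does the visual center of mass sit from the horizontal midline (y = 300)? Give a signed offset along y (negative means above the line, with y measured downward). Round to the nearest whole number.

Areas: headline 112·237 = 26544, legal line 382·33 = 12606, price flash 274·118 = 32332, logo 129·132 = 17028, product shot 286·100 = 28600, background shape 494·111 = 54834, tagline 628·196 = 123088. Total weight = 295032.
y: moment 83767588 / weight 295032 ≈ 283.93
Difference: 283.93 − 300 ≈ -16.07.

≈ -16 in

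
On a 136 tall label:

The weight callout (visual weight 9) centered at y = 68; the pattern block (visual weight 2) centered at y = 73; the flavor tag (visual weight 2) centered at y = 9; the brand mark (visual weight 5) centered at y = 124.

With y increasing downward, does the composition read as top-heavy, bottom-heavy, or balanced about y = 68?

bottom-heavy

Total weight = 9 + 2 + 2 + 5 = 18.
y: (9·68 + 2·73 + 2·9 + 5·124) / 18 = 1396 / 18 ≈ 77.56
77.6 lies below (larger y than) the midline 68, so the layout is bottom-heavy.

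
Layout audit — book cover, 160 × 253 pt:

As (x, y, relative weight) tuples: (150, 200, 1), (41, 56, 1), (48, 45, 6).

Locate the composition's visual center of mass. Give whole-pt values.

(60, 66)

Σw = 1 + 1 + 6 = 8.
x: (1·150 + 1·41 + 6·48) / 8 = 479 / 8 ≈ 59.88
y: (1·200 + 1·56 + 6·45) / 8 = 526 / 8 ≈ 65.75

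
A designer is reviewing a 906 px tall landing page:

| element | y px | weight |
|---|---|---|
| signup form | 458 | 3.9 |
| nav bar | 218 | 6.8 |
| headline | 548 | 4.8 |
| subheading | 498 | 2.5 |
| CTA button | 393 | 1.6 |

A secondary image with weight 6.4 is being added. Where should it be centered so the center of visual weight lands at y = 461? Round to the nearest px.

With the secondary image, Σw becomes 3.9 + 6.8 + 4.8 + 2.5 + 1.6 + 6.4 = 26.0.
y: target moment 26.0×461 = 11986.0; current 3.9·458 + 6.8·218 + 4.8·548 + 2.5·498 + 1.6·393 = 7772.8; the secondary image supplies 4213.2, so y = 4213.2/6.4 ≈ 658.31.

y ≈ 658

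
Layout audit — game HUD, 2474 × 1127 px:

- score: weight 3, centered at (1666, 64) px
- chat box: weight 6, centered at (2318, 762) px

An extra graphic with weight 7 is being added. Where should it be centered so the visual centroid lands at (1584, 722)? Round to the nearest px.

(920, 970)

With the extra graphic, Σw becomes 3 + 6 + 7 = 16.
x: need Σw·x = 16·1584 = 25344. Existing = 3·1666 + 6·2318 = 18906. Remainder 6438 / 7 ≈ 919.71.
y: need Σw·y = 16·722 = 11552. Existing = 3·64 + 6·762 = 4764. Remainder 6788 / 7 ≈ 969.71.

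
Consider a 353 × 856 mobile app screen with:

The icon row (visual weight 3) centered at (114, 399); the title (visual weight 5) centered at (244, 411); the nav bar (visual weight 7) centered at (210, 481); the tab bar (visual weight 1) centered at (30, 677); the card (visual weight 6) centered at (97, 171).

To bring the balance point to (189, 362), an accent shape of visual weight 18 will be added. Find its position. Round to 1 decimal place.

(217.6, 342.1)

After adding the accent shape, total weight = 3 + 5 + 7 + 1 + 6 + 18 = 40.
x: target moment 40×189 = 7560; current 3·114 + 5·244 + 7·210 + 1·30 + 6·97 = 3644; the accent shape supplies 3916, so x = 3916/18 ≈ 217.56.
y: target moment 40×362 = 14480; current 3·399 + 5·411 + 7·481 + 1·677 + 6·171 = 8322; the accent shape supplies 6158, so y = 6158/18 ≈ 342.11.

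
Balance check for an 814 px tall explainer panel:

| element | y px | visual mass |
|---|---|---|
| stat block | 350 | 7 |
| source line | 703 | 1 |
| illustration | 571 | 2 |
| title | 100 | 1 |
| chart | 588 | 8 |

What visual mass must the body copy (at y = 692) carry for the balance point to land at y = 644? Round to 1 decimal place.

w ≈ 65.4

Fixed elements: Σw = 7 + 1 + 2 + 1 + 8 = 19, Σw·y = 7·350 + 1·703 + 2·571 + 1·100 + 8·588 = 9099.
Set Σw·y/Σw = 644: (9099 + 692w) = 644·(19 + w).
Solving: w = (644·19 − 9099) / (692 − 644) = 3137 / 48 ≈ 65.35.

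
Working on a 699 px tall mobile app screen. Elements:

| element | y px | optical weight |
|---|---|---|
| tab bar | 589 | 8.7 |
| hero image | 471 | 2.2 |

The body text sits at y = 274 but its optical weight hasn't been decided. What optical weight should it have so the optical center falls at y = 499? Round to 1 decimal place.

Existing Σw = 10.9 (8.7 + 2.2); existing moment 8.7·589 + 2.2·471 = 6160.5.
Balance at y = 499 requires (6160.5 + w·274) / (10.9 + w) = 499.
So w = (499·10.9 − 6160.5)/(274 − 499) = -721.4/-225 ≈ 3.21.

w ≈ 3.2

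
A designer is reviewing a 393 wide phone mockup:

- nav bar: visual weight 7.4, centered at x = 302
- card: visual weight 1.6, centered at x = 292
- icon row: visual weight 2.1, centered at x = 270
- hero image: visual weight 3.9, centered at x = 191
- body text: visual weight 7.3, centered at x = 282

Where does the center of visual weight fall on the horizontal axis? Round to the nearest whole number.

x ≈ 272

Σw = 7.4 + 1.6 + 2.1 + 3.9 + 7.3 = 22.3.
x: (7.4·302 + 1.6·292 + 2.1·270 + 3.9·191 + 7.3·282) / 22.3 = 6072.5 / 22.3 ≈ 272.31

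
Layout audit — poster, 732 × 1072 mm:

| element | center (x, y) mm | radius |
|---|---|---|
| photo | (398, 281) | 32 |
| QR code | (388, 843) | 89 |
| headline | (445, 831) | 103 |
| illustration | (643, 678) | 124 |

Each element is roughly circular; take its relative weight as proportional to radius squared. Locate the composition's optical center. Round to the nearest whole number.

r² weights: photo 32² = 1024, QR code 89² = 7921, headline 103² = 10609, illustration 124² = 15376. Total = 34930.
Σw·x = 1024·398 + 7921·388 + 10609·445 + 15376·643 = 18088673, so x̄ = 18088673/34930 ≈ 517.85.
Σw·y = 1024·281 + 7921·843 + 10609·831 + 15376·678 = 26206154, so ȳ = 26206154/34930 ≈ 750.25.

(518, 750)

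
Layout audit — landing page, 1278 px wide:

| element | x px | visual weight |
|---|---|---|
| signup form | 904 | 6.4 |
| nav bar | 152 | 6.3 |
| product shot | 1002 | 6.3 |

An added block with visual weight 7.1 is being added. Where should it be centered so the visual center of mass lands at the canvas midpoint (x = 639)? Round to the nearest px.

x ≈ 510

New total weight: (6.4 + 6.3 + 6.3) + 7.1 = 26.1.
Along x: (13055.8 + 7.1·x) / 26.1 = 639 (existing moment 6.4·904 + 6.3·152 + 6.3·1002 = 13055.8) ⇒ x = (16677.9 − 13055.8) / 7.1 ≈ 510.15.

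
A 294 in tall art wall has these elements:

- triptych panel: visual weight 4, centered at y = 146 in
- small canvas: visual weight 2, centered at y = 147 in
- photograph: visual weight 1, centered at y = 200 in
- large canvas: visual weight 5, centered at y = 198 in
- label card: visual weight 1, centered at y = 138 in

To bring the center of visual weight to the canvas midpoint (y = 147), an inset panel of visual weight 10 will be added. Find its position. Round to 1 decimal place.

With the inset panel, Σw becomes 4 + 2 + 1 + 5 + 1 + 10 = 23.
Along y: (2206 + 10·y) / 23 = 147 (existing moment 4·146 + 2·147 + 1·200 + 5·198 + 1·138 = 2206) ⇒ y = (3381 − 2206) / 10 ≈ 117.50.

y ≈ 117.5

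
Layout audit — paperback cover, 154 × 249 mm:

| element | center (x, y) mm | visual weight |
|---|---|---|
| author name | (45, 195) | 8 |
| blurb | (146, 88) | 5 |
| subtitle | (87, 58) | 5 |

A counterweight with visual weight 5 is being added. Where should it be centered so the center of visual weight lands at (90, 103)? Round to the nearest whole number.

(109, 16)

New total weight: (8 + 5 + 5) + 5 = 23.
Along x: (1525 + 5·x) / 23 = 90 (existing moment 8·45 + 5·146 + 5·87 = 1525) ⇒ x = (2070 − 1525) / 5 ≈ 109.00.
Along y: (2290 + 5·y) / 23 = 103 (existing moment 8·195 + 5·88 + 5·58 = 2290) ⇒ y = (2369 − 2290) / 5 ≈ 15.80.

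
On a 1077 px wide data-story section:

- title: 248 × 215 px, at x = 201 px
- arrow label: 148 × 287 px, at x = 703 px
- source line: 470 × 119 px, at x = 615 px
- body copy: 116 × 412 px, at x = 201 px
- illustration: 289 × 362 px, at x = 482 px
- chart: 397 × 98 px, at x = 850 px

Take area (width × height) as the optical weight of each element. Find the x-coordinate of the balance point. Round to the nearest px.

Areas → weights: title 248·215 = 53320, arrow label 148·287 = 42476, source line 470·119 = 55930, body copy 116·412 = 47792, illustration 289·362 = 104618, chart 397·98 = 38906; Σw = 343042.
x-moment: 53320·201 + 42476·703 + 55930·615 + 47792·201 + 104618·482 + 38906·850 = 168077066; centroid 168077066/343042 ≈ 489.96.

x ≈ 490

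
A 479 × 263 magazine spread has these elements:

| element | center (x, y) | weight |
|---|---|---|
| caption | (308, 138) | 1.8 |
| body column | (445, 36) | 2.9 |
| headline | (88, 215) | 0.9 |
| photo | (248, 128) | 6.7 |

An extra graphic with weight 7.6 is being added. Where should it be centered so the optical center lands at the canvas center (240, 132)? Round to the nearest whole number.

(157, 161)

After adding the extra graphic, total weight = 1.8 + 2.9 + 0.9 + 6.7 + 7.6 = 19.9.
Along x: (3585.7 + 7.6·x) / 19.9 = 240 (existing moment 1.8·308 + 2.9·445 + 0.9·88 + 6.7·248 = 3585.7) ⇒ x = (4776.0 − 3585.7) / 7.6 ≈ 156.62.
Along y: (1403.9 + 7.6·y) / 19.9 = 132 (existing moment 1.8·138 + 2.9·36 + 0.9·215 + 6.7·128 = 1403.9) ⇒ y = (2626.8 − 1403.9) / 7.6 ≈ 160.91.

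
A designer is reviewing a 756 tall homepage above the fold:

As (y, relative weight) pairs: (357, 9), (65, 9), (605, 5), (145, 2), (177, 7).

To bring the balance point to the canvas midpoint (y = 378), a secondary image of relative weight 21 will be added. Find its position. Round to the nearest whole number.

y ≈ 556

After adding the secondary image, total weight = 9 + 9 + 5 + 2 + 7 + 21 = 53.
y: need Σw·y = 53·378 = 20034. Existing = 9·357 + 9·65 + 5·605 + 2·145 + 7·177 = 8352. Remainder 11682 / 21 ≈ 556.29.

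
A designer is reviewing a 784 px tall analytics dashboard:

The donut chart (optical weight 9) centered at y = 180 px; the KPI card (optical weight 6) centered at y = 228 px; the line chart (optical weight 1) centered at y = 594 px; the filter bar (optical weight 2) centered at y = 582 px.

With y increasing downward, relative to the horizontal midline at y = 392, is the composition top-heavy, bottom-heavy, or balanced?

Σw = 9 + 6 + 1 + 2 = 18.
y-moment: 9·180 + 6·228 + 1·594 + 2·582 = 4746; centroid 4746/18 ≈ 263.67.
263.7 lies above (smaller y than) the midline 392, so the layout is top-heavy.

top-heavy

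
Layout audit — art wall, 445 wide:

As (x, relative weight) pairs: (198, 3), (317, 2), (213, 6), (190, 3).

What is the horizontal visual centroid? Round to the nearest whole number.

Weights sum to 3 + 2 + 6 + 3 = 14.
x-moment: 3·198 + 2·317 + 6·213 + 3·190 = 3076; centroid 3076/14 ≈ 219.71.

x ≈ 220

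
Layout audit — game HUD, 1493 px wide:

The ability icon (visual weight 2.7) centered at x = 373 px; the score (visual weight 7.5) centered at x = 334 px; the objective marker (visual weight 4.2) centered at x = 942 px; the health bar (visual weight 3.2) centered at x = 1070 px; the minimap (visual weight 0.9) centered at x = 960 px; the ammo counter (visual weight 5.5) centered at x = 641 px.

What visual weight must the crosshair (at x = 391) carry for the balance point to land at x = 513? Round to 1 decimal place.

w ≈ 24.3

Existing Σw = 24.0 (2.7 + 7.5 + 4.2 + 3.2 + 0.9 + 5.5); existing moment 2.7·373 + 7.5·334 + 4.2·942 + 3.2·1070 + 0.9·960 + 5.5·641 = 15282.0.
For the centroid to hit 513: (15282.0 + w·391) / (24.0 + w) = 513.
Rearranging, w·(391 − 513) = 513·24.0 − 15282.0 = -2970.0, so w ≈ -2970.0/-122 = 24.34.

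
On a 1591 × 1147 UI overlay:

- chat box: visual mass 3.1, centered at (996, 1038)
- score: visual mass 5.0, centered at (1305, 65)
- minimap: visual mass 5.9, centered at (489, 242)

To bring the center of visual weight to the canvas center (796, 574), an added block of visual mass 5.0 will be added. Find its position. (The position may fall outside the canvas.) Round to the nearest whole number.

After adding the added block, total weight = 3.1 + 5.0 + 5.9 + 5.0 = 19.0.
x: need Σw·x = 19.0·796 = 15124.0. Existing = 3.1·996 + 5.0·1305 + 5.9·489 = 12497.7. Remainder 2626.3 / 5.0 ≈ 525.26.
y: need Σw·y = 19.0·574 = 10906.0. Existing = 3.1·1038 + 5.0·65 + 5.9·242 = 4970.6. Remainder 5935.4 / 5.0 ≈ 1187.08.

(525, 1187)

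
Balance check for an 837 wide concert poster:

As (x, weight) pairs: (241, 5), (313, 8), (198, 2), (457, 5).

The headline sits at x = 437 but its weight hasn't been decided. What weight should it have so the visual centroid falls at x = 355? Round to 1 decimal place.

w ≈ 8.7

Fixed elements: Σw = 5 + 8 + 2 + 5 = 20, Σw·x = 5·241 + 8·313 + 2·198 + 5·457 = 6390.
Balance at x = 355 requires (6390 + w·437) / (20 + w) = 355.
Solving: w = (355·20 − 6390) / (437 − 355) = 710 / 82 ≈ 8.66.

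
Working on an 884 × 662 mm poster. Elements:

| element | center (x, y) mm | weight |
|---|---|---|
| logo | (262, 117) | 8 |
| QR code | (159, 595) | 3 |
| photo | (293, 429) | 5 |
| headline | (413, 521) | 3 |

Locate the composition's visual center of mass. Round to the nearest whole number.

(278, 338)

Total weight = 8 + 3 + 5 + 3 = 19.
Σw·x = 8·262 + 3·159 + 5·293 + 3·413 = 5277, so x̄ = 5277/19 ≈ 277.74.
Σw·y = 8·117 + 3·595 + 5·429 + 3·521 = 6429, so ȳ = 6429/19 ≈ 338.37.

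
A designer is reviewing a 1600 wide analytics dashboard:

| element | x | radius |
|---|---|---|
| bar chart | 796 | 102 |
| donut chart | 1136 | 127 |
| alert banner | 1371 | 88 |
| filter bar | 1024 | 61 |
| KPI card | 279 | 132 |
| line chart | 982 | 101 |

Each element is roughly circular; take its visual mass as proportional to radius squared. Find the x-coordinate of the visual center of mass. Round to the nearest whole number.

x ≈ 852

r² weights: bar chart 102² = 10404, donut chart 127² = 16129, alert banner 88² = 7744, filter bar 61² = 3721, KPI card 132² = 17424, line chart 101² = 10201. Total = 65623.
x: moment 55910134 / weight 65623 ≈ 851.99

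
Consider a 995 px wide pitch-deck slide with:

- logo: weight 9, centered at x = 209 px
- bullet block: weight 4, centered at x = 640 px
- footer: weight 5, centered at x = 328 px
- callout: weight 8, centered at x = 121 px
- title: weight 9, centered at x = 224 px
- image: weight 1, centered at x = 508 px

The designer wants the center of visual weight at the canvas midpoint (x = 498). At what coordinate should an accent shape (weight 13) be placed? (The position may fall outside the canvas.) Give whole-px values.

New total weight: (9 + 4 + 5 + 8 + 9 + 1) + 13 = 49.
Along x: (9573 + 13·x) / 49 = 498 (existing moment 9·209 + 4·640 + 5·328 + 8·121 + 9·224 + 1·508 = 9573) ⇒ x = (24402 − 9573) / 13 ≈ 1140.69.

x ≈ 1141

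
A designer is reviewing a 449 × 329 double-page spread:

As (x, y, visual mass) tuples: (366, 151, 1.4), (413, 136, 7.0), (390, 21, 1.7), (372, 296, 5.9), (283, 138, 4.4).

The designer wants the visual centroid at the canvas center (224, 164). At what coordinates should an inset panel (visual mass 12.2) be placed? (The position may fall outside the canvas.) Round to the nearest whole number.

With the inset panel, Σw becomes 1.4 + 7.0 + 1.7 + 5.9 + 4.4 + 12.2 = 32.6.
x: target moment 32.6×224 = 7302.4; current 1.4·366 + 7.0·413 + 1.7·390 + 5.9·372 + 4.4·283 = 7506.4; the inset panel supplies -204.0, so x = -204.0/12.2 ≈ -16.72.
y: target moment 32.6×164 = 5346.4; current 1.4·151 + 7.0·136 + 1.7·21 + 5.9·296 + 4.4·138 = 3552.7; the inset panel supplies 1793.7, so y = 1793.7/12.2 ≈ 147.02.

(-17, 147)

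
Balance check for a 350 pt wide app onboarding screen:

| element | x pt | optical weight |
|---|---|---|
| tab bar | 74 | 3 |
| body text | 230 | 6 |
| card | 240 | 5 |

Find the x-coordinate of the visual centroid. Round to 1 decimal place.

Σw = 3 + 6 + 5 = 14.
x-moment: 3·74 + 6·230 + 5·240 = 2802; centroid 2802/14 ≈ 200.14.

x ≈ 200.1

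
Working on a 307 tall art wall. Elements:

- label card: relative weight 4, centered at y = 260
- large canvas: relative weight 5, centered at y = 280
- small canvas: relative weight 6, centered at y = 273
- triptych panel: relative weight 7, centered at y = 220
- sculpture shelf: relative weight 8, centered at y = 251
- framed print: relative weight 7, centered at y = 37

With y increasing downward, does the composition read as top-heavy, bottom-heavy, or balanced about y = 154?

Total weight = 4 + 5 + 6 + 7 + 8 + 7 = 37.
Σw·y = 7885; ȳ = 7885/37 ≈ 213.11.
213.1 lies below (larger y than) the midline 154, so the layout is bottom-heavy.

bottom-heavy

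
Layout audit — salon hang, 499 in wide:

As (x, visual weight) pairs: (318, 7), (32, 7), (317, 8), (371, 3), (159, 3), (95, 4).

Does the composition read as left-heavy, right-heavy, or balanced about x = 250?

Total weight = 7 + 7 + 8 + 3 + 3 + 4 = 32.
Σw·x = 6956; x̄ = 6956/32 ≈ 217.38.
217.4 vs midline 250 → left-heavy.

left-heavy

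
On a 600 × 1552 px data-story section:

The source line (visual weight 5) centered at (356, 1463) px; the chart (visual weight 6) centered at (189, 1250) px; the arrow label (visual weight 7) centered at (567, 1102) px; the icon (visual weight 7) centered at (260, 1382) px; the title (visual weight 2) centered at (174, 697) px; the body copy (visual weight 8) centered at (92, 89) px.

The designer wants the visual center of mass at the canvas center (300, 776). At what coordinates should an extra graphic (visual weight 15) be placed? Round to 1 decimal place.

After adding the extra graphic, total weight = 5 + 6 + 7 + 7 + 2 + 8 + 15 = 50.
Along x: (9787 + 15·x) / 50 = 300 (existing moment 5·356 + 6·189 + 7·567 + 7·260 + 2·174 + 8·92 = 9787) ⇒ x = (15000 − 9787) / 15 ≈ 347.53.
Along y: (34309 + 15·y) / 50 = 776 (existing moment 5·1463 + 6·1250 + 7·1102 + 7·1382 + 2·697 + 8·89 = 34309) ⇒ y = (38800 − 34309) / 15 ≈ 299.40.

(347.5, 299.4)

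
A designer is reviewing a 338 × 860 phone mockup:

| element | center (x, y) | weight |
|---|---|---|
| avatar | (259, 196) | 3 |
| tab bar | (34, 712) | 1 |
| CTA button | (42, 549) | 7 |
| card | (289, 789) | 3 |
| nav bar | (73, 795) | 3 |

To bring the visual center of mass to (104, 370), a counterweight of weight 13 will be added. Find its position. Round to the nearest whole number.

(71, 93)

With the counterweight, Σw becomes 3 + 1 + 7 + 3 + 3 + 13 = 30.
x: need Σw·x = 30·104 = 3120. Existing = 3·259 + 1·34 + 7·42 + 3·289 + 3·73 = 2191. Remainder 929 / 13 ≈ 71.46.
y: need Σw·y = 30·370 = 11100. Existing = 3·196 + 1·712 + 7·549 + 3·789 + 3·795 = 9895. Remainder 1205 / 13 ≈ 92.69.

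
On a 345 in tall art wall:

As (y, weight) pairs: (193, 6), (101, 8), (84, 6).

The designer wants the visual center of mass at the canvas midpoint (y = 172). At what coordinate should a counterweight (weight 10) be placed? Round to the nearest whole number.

y ≈ 269

New total weight: (6 + 8 + 6) + 10 = 30.
Along y: (2470 + 10·y) / 30 = 172 (existing moment 6·193 + 8·101 + 6·84 = 2470) ⇒ y = (5160 − 2470) / 10 ≈ 269.00.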